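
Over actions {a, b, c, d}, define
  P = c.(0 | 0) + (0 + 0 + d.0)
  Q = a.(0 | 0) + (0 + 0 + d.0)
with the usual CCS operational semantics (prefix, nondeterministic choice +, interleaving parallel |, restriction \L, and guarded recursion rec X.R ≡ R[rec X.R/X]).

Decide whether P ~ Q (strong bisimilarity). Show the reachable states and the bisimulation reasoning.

not bisimilar

Reachable graph of P (3 states):
  p0 = c.(0 | 0) + (0 + 0 + d.0) ⊢ —c→ p1, —d→ p2
  p1 = 0 | 0 ⊢ stopped
  p2 = 0 ⊢ stopped
Reachable graph of Q (3 states):
  q0 = a.(0 | 0) + (0 + 0 + d.0) ⊢ —a→ q1, —d→ q2
  q1 = 0 | 0 ⊢ stopped
  q2 = 0 ⊢ stopped
Bisimilarity quotient blocks:
  B0 = {p0}
  B1 = {p1, p2, q1, q2}
  B2 = {q0}
p0 ∈ B0, q0 ∈ B2 → different blocks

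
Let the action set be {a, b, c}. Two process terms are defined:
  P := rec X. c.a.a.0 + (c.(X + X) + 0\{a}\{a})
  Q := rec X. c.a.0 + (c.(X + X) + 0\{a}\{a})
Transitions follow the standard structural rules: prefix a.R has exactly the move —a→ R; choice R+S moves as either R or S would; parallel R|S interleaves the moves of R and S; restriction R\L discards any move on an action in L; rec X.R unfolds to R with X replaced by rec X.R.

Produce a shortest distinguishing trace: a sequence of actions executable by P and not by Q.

P's transition system — 5 states:
  u0 = rec X. c.a.a.0 + (c.(X + X) + 0\{a}\{a}) ⊢ --c--▸ u1, --c--▸ u2
  u1 = (rec X. c.a.a.0 + (c.(X + X) + 0\{a}\{a})) + (rec X. c.a.a.0 + (c.(X + X) + 0\{a}\{a})) ⊢ --c--▸ u1, --c--▸ u2
  u2 = a.a.0 ⊢ --a--▸ u3
  u3 = a.0 ⊢ --a--▸ u4
  u4 = 0 ⊢ ∅
Q's transition system — 4 states:
  v0 = rec X. c.a.0 + (c.(X + X) + 0\{a}\{a}) ⊢ --c--▸ v1, --c--▸ v2
  v1 = (rec X. c.a.0 + (c.(X + X) + 0\{a}\{a})) + (rec X. c.a.0 + (c.(X + X) + 0\{a}\{a})) ⊢ --c--▸ v1, --c--▸ v2
  v2 = a.0 ⊢ --a--▸ v3
  v3 = 0 ⊢ ∅
Trace ⟨caa⟩ through P, begin at {u0}:
  [1] c ⇒ {u1, u2}
  [2] a ⇒ {u3}
  [3] a ⇒ {u4}
  ✓ P
Trace ⟨caa⟩ through Q, begin at {v0}:
  [1] c ⇒ {v1, v2}
  [2] a ⇒ {v3}
  [3] a ⇒ ∅ (Q stuck)

caa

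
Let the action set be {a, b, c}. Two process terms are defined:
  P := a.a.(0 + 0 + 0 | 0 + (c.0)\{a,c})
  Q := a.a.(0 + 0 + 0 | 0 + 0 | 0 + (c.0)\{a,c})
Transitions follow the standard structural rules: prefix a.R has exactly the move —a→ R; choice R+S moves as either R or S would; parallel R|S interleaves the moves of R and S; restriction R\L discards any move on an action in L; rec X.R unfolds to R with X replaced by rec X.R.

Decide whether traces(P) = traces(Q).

P's transition system — 3 states:
  s0 = a.a.(0 + 0 + 0 | 0 + (c.0)\{a,c}) has moves =a=> s1
  s1 = a.(0 + 0 + 0 | 0 + (c.0)\{a,c}) has moves =a=> s2
  s2 = 0 + 0 + 0 | 0 + (c.0)\{a,c} has moves ∅
Q's transition system — 3 states:
  t0 = a.a.(0 + 0 + 0 | 0 + 0 | 0 + (c.0)\{a,c}) has moves =a=> t1
  t1 = a.(0 + 0 + 0 | 0 + 0 | 0 + (c.0)\{a,c}) has moves =a=> t2
  t2 = 0 + 0 + 0 | 0 + 0 | 0 + (c.0)\{a,c} has moves ∅
Coarsest stable partition (strong bisimilarity classes):
  B0 = {s0, t0}
  B1 = {s1, t1}
  B2 = {s2, t2}
s0 ∈ B0, t0 ∈ B0 → same block
Bisimilar ⇒ trace-equivalent.

YES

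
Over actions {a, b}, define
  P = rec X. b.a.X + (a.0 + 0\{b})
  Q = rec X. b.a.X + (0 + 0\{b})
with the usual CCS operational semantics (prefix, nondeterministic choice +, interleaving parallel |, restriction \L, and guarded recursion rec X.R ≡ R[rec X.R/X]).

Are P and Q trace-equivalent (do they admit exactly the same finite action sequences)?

P's transition system — 3 states:
  m0 = rec X. b.a.X + (a.0 + 0\{b}) → =a=> m1, =b=> m2
  m1 = 0 → stopped
  m2 = a.(rec X. b.a.X + (a.0 + 0\{b})) → =a=> m0
Q's transition system — 2 states:
  n0 = rec X. b.a.X + (0 + 0\{b}) → =b=> n1
  n1 = a.(rec X. b.a.X + (0 + 0\{b})) → =a=> n0
Executing a from P (initial set {m0}):
  step 1 (a): {m1}
  P completes σ.
Executing a from Q (initial set {n0}):
  step 1 (a): ∅ (Q stuck)

traces(P) ≠ traces(Q) — witness ⟨a⟩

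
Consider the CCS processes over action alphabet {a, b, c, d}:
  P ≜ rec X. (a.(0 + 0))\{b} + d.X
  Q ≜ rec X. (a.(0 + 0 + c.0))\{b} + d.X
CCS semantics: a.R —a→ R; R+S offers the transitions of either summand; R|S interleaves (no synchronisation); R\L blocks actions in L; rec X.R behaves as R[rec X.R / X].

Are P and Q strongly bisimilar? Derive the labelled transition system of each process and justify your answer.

P ≁ Q

LTS(P): 2 reachable states
  m0 = rec X. (a.(0 + 0))\{b} + d.X | ··a··> m1, ··d··> m0
  m1 = (0 + 0)\{b} | stopped
LTS(Q): 3 reachable states
  n0 = rec X. (a.(0 + 0 + c.0))\{b} + d.X | ··a··> n1, ··d··> n0
  n1 = (0 + 0 + c.0)\{b} | ··c··> n2
  n2 = 0\{b} | stopped
Bisimilarity quotient blocks:
  B0 = {m0}
  B1 = {m1, n2}
  B2 = {n0}
  B3 = {n1}
m0 ∈ B0, n0 ∈ B2 → different blocks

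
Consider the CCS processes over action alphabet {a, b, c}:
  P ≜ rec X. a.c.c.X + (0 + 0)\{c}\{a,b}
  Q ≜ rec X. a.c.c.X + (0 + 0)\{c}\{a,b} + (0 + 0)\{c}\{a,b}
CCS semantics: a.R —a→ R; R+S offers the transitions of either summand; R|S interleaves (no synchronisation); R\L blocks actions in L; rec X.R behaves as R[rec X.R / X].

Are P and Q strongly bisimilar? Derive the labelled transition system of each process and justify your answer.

YES

Reachable graph of P (3 states):
  u0 = rec X. a.c.c.X + (0 + 0)\{c}\{a,b} ⊢ --a--▸ u1
  u1 = c.c.(rec X. a.c.c.X + (0 + 0)\{c}\{a,b}) ⊢ --c--▸ u2
  u2 = c.(rec X. a.c.c.X + (0 + 0)\{c}\{a,b}) ⊢ --c--▸ u0
Reachable graph of Q (3 states):
  v0 = rec X. a.c.c.X + (0 + 0)\{c}\{a,b} + (0 + 0)\{c}\{a,b} ⊢ --a--▸ v1
  v1 = c.c.(rec X. a.c.c.X + (0 + 0)\{c}\{a,b} + (0 + 0)\{c}\{a,b}) ⊢ --c--▸ v2
  v2 = c.(rec X. a.c.c.X + (0 + 0)\{c}\{a,b} + (0 + 0)\{c}\{a,b}) ⊢ --c--▸ v0
Partition-refinement fixed point:
  B0 = {u0, v0}
  B1 = {u1, v1}
  B2 = {u2, v2}
u0 ∈ B0, v0 ∈ B0 → same block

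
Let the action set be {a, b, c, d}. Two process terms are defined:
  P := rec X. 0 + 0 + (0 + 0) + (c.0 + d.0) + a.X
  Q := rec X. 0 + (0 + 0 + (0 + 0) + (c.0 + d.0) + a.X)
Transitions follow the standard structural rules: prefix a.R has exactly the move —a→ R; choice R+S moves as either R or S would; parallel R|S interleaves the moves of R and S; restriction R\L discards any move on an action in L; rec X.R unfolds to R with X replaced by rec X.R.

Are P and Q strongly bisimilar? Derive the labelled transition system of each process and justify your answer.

P ~ Q

P's transition system — 2 states:
  u0 = rec X. 0 + 0 + (0 + 0) + (c.0 + d.0) + a.X :: -a-> u0, -c-> u1, -d-> u1
  u1 = 0 :: ∅
Q's transition system — 2 states:
  v0 = rec X. 0 + (0 + 0 + (0 + 0) + (c.0 + d.0) + a.X) :: -a-> v0, -c-> v1, -d-> v1
  v1 = 0 :: ∅
Coarsest stable partition (strong bisimilarity classes):
  B0 = {u0, v0}
  B1 = {u1, v1}
u0 ∈ B0, v0 ∈ B0 → same block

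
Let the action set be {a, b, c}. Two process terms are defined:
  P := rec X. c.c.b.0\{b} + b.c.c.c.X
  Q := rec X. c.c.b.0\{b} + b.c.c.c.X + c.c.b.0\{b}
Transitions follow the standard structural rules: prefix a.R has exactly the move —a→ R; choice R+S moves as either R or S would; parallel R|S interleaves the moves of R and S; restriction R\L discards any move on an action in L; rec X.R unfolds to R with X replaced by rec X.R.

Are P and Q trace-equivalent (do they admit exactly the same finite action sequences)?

Reachable graph of P (7 states):
  u0 = rec X. c.c.b.0\{b} + b.c.c.c.X has moves —b→ u1, —c→ u2
  u1 = c.c.c.(rec X. c.c.b.0\{b} + b.c.c.c.X) has moves —c→ u3
  u2 = c.b.0\{b} has moves —c→ u4
  u3 = c.c.(rec X. c.c.b.0\{b} + b.c.c.c.X) has moves —c→ u5
  u4 = b.0\{b} has moves —b→ u6
  u5 = c.(rec X. c.c.b.0\{b} + b.c.c.c.X) has moves —c→ u0
  u6 = 0\{b} has moves ∅
Reachable graph of Q (7 states):
  v0 = rec X. c.c.b.0\{b} + b.c.c.c.X + c.c.b.0\{b} has moves —b→ v1, —c→ v2
  v1 = c.c.c.(rec X. c.c.b.0\{b} + b.c.c.c.X + c.c.b.0\{b}) has moves —c→ v3
  v2 = c.b.0\{b} has moves —c→ v4
  v3 = c.c.(rec X. c.c.b.0\{b} + b.c.c.c.X + c.c.b.0\{b}) has moves —c→ v5
  v4 = b.0\{b} has moves —b→ v6
  v5 = c.(rec X. c.c.b.0\{b} + b.c.c.c.X + c.c.b.0\{b}) has moves —c→ v0
  v6 = 0\{b} has moves ∅
Coarsest stable partition (strong bisimilarity classes):
  B0 = {u0, v0}
  B1 = {u1, v1}
  B2 = {u3, v3}
  B3 = {u5, v5}
  B4 = {u2, v2}
  B5 = {u4, v4}
  B6 = {u6, v6}
u0 ∈ B0, v0 ∈ B0 → same block
Bisimilar ⇒ trace-equivalent.

YES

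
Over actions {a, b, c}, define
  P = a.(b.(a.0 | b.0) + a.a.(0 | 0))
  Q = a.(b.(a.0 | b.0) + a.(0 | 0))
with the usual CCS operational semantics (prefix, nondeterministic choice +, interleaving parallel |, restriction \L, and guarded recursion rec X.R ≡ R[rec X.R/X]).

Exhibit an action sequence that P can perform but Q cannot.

aaa

LTS(P): 7 reachable states
  s0 = a.(b.(a.0 | b.0) + a.a.(0 | 0)) :: —a→ s1
  s1 = b.(a.0 | b.0) + a.a.(0 | 0) :: —a→ s2, —b→ s3
  s2 = a.(0 | 0) :: —a→ s4
  s3 = a.0 | b.0 :: —a→ s5, —b→ s6
  s4 = 0 | 0 :: ∅
  s5 = 0 | b.0 :: —b→ s4
  s6 = a.0 | 0 :: —a→ s4
LTS(Q): 6 reachable states
  t0 = a.(b.(a.0 | b.0) + a.(0 | 0)) :: —a→ t1
  t1 = b.(a.0 | b.0) + a.(0 | 0) :: —a→ t2, —b→ t3
  t2 = 0 | 0 :: ∅
  t3 = a.0 | b.0 :: —a→ t4, —b→ t5
  t4 = 0 | b.0 :: —b→ t2
  t5 = a.0 | 0 :: —a→ t2
Trace ⟨aaa⟩ through P, begin at {s0}:
  step 1 (a): {s1}
  step 2 (a): {s2}
  step 3 (a): {s4}
  P completes σ.
Trace ⟨aaa⟩ through Q, begin at {t0}:
  step 1 (a): {t1}
  step 2 (a): {t2}
  step 3 (a): ∅  — Q cannot continue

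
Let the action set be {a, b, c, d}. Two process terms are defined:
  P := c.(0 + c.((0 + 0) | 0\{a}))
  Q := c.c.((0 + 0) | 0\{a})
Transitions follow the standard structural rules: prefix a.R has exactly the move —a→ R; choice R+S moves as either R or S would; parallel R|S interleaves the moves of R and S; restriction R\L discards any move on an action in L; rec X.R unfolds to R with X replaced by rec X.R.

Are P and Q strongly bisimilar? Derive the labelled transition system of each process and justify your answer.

YES

LTS(P): 3 reachable states
  p0 = c.(0 + c.((0 + 0) | 0\{a})) ⊢ —c→ p1
  p1 = 0 + c.((0 + 0) | 0\{a}) ⊢ —c→ p2
  p2 = (0 + 0) | 0\{a} ⊢ (no moves)
LTS(Q): 3 reachable states
  q0 = c.c.((0 + 0) | 0\{a}) ⊢ —c→ q1
  q1 = c.((0 + 0) | 0\{a}) ⊢ —c→ q2
  q2 = (0 + 0) | 0\{a} ⊢ (no moves)
Partition-refinement fixed point:
  B0 = {p0, q0}
  B1 = {p1, q1}
  B2 = {p2, q2}
p0 ∈ B0, q0 ∈ B0 → same block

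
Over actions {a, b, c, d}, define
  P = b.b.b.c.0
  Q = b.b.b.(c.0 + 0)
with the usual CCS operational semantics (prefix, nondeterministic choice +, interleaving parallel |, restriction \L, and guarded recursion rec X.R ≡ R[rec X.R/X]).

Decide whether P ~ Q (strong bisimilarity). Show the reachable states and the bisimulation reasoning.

LTS(P): 5 reachable states
  u0 = b.b.b.c.0 ⊢ -b-> u1
  u1 = b.b.c.0 ⊢ -b-> u2
  u2 = b.c.0 ⊢ -b-> u3
  u3 = c.0 ⊢ -c-> u4
  u4 = 0 ⊢ ·
LTS(Q): 5 reachable states
  v0 = b.b.b.(c.0 + 0) ⊢ -b-> v1
  v1 = b.b.(c.0 + 0) ⊢ -b-> v2
  v2 = b.(c.0 + 0) ⊢ -b-> v3
  v3 = c.0 + 0 ⊢ -c-> v4
  v4 = 0 ⊢ ·
Partition-refinement fixed point:
  B0 = {u0, v0}
  B1 = {u1, v1}
  B2 = {u2, v2}
  B3 = {u3, v3}
  B4 = {u4, v4}
u0 ∈ B0, v0 ∈ B0 → same block

P ~ Q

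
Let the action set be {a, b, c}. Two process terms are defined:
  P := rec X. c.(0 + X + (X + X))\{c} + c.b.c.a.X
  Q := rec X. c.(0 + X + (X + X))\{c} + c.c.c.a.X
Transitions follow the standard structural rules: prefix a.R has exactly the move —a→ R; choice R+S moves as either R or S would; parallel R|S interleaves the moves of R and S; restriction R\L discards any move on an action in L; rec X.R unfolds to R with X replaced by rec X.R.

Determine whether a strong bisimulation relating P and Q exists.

P's transition system — 5 states:
  m0 = rec X. c.(0 + X + (X + X))\{c} + c.b.c.a.X has moves —c→ m1, —c→ m2
  m1 = (0 + (rec X. c.(0 + X + (X + X))\{c} + c.b.c.a.X) + ((rec X. c.(0 + X + (X + X))\{c} + c.b.c.a.X) + (rec X. c.(0 + X + (X + X))\{c} + c.b.c.a.X)))\{c} has moves ∅
  m2 = b.c.a.(rec X. c.(0 + X + (X + X))\{c} + c.b.c.a.X) has moves —b→ m3
  m3 = c.a.(rec X. c.(0 + X + (X + X))\{c} + c.b.c.a.X) has moves —c→ m4
  m4 = a.(rec X. c.(0 + X + (X + X))\{c} + c.b.c.a.X) has moves —a→ m0
Q's transition system — 5 states:
  n0 = rec X. c.(0 + X + (X + X))\{c} + c.c.c.a.X has moves —c→ n1, —c→ n2
  n1 = (0 + (rec X. c.(0 + X + (X + X))\{c} + c.c.c.a.X) + ((rec X. c.(0 + X + (X + X))\{c} + c.c.c.a.X) + (rec X. c.(0 + X + (X + X))\{c} + c.c.c.a.X)))\{c} has moves ∅
  n2 = c.c.a.(rec X. c.(0 + X + (X + X))\{c} + c.c.c.a.X) has moves —c→ n3
  n3 = c.a.(rec X. c.(0 + X + (X + X))\{c} + c.c.c.a.X) has moves —c→ n4
  n4 = a.(rec X. c.(0 + X + (X + X))\{c} + c.c.c.a.X) has moves —a→ n0
Partition-refinement fixed point:
  B0 = {m0}
  B1 = {m2}
  B2 = {m3}
  B3 = {m4}
  B4 = {m1, n1}
  B5 = {n0}
  B6 = {n2}
  B7 = {n3}
  B8 = {n4}
m0 ∈ B0, n0 ∈ B5 → different blocks

NO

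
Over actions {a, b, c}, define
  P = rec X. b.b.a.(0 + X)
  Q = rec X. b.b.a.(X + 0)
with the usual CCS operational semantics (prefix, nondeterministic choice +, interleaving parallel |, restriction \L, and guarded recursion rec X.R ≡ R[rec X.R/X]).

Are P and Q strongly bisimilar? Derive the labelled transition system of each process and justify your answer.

P ~ Q

P's transition system — 4 states:
  s0 = rec X. b.b.a.(0 + X) → =b=> s1
  s1 = b.a.(0 + (rec X. b.b.a.(0 + X))) → =b=> s2
  s2 = a.(0 + (rec X. b.b.a.(0 + X))) → =a=> s3
  s3 = 0 + (rec X. b.b.a.(0 + X)) → =b=> s1
Q's transition system — 4 states:
  t0 = rec X. b.b.a.(X + 0) → =b=> t1
  t1 = b.a.((rec X. b.b.a.(X + 0)) + 0) → =b=> t2
  t2 = a.((rec X. b.b.a.(X + 0)) + 0) → =a=> t3
  t3 = (rec X. b.b.a.(X + 0)) + 0 → =b=> t1
Coarsest stable partition (strong bisimilarity classes):
  B0 = {s0, s3, t0, t3}
  B1 = {s1, t1}
  B2 = {s2, t2}
s0 ∈ B0, t0 ∈ B0 → same block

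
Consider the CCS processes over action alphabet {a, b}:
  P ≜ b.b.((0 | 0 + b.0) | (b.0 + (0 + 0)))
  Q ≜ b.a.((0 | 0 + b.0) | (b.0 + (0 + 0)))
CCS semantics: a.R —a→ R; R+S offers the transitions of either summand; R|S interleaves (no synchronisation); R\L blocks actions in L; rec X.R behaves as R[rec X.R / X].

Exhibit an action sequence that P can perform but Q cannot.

LTS(P): 6 reachable states
  u0 = b.b.((0 | 0 + b.0) | (b.0 + (0 + 0))) → =b=> u1
  u1 = b.((0 | 0 + b.0) | (b.0 + (0 + 0))) → =b=> u2
  u2 = (0 | 0 + b.0) | (b.0 + (0 + 0)) → =b=> u3, =b=> u4
  u3 = (0 | 0 + b.0) | 0 → =b=> u5
  u4 = 0 | (b.0 + (0 + 0)) → =b=> u5
  u5 = 0 | 0 → stopped
LTS(Q): 6 reachable states
  v0 = b.a.((0 | 0 + b.0) | (b.0 + (0 + 0))) → =b=> v1
  v1 = a.((0 | 0 + b.0) | (b.0 + (0 + 0))) → =a=> v2
  v2 = (0 | 0 + b.0) | (b.0 + (0 + 0)) → =b=> v3, =b=> v4
  v3 = (0 | 0 + b.0) | 0 → =b=> v5
  v4 = 0 | (b.0 + (0 + 0)) → =b=> v5
  v5 = 0 | 0 → stopped
Trace ⟨bb⟩ through P, begin at {u0}:
  after b @ step 1: {u1}
  after b @ step 2: {u2}
  ✓ P
Trace ⟨bb⟩ through Q, begin at {v0}:
  after b @ step 1: {v1}
  after b @ step 2: ∅  — Q cannot continue

bb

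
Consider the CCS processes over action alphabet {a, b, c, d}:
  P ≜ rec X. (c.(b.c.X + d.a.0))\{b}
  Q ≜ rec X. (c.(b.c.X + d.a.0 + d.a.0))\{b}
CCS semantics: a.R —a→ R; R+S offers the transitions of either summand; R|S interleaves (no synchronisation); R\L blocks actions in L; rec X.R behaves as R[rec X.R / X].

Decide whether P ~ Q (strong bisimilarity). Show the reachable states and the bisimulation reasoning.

bisimilar

P's transition system — 4 states:
  m0 = rec X. (c.(b.c.X + d.a.0))\{b} → ··c··> m1
  m1 = (b.c.(rec X. (c.(b.c.X + d.a.0))\{b}) + d.a.0)\{b} → ··d··> m2
  m2 = (a.0)\{b} → ··a··> m3
  m3 = 0\{b} → ∅
Q's transition system — 4 states:
  n0 = rec X. (c.(b.c.X + d.a.0 + d.a.0))\{b} → ··c··> n1
  n1 = (b.c.(rec X. (c.(b.c.X + d.a.0 + d.a.0))\{b}) + d.a.0 + d.a.0)\{b} → ··d··> n2
  n2 = (a.0)\{b} → ··a··> n3
  n3 = 0\{b} → ∅
Partition-refinement fixed point:
  B0 = {m0, n0}
  B1 = {m1, n1}
  B2 = {m2, n2}
  B3 = {m3, n3}
m0 ∈ B0, n0 ∈ B0 → same block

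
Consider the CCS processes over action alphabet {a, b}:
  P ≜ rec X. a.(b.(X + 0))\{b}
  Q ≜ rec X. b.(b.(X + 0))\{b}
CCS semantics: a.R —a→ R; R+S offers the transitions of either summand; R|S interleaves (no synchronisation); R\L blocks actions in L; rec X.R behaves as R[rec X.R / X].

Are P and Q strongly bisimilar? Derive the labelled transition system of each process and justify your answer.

P's transition system — 2 states:
  m0 = rec X. a.(b.(X + 0))\{b} :: --a--▸ m1
  m1 = (b.((rec X. a.(b.(X + 0))\{b}) + 0))\{b} :: stopped
Q's transition system — 2 states:
  n0 = rec X. b.(b.(X + 0))\{b} :: --b--▸ n1
  n1 = (b.((rec X. b.(b.(X + 0))\{b}) + 0))\{b} :: stopped
Partition-refinement fixed point:
  B0 = {m0}
  B1 = {m1, n1}
  B2 = {n0}
m0 ∈ B0, n0 ∈ B2 → different blocks

not bisimilar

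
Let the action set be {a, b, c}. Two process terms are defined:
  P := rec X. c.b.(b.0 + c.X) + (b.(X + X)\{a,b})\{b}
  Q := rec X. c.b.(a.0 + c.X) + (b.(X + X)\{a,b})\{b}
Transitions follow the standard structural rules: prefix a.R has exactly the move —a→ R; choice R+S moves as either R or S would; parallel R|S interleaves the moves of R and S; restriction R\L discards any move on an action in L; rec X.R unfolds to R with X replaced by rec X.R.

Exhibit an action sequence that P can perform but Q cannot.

cbb

Reachable graph of P (4 states):
  p0 = rec X. c.b.(b.0 + c.X) + (b.(X + X)\{a,b})\{b} has moves ··c··> p1
  p1 = b.(b.0 + c.(rec X. c.b.(b.0 + c.X) + (b.(X + X)\{a,b})\{b})) has moves ··b··> p2
  p2 = b.0 + c.(rec X. c.b.(b.0 + c.X) + (b.(X + X)\{a,b})\{b}) has moves ··b··> p3, ··c··> p0
  p3 = 0 has moves stopped
Reachable graph of Q (4 states):
  q0 = rec X. c.b.(a.0 + c.X) + (b.(X + X)\{a,b})\{b} has moves ··c··> q1
  q1 = b.(a.0 + c.(rec X. c.b.(a.0 + c.X) + (b.(X + X)\{a,b})\{b})) has moves ··b··> q2
  q2 = a.0 + c.(rec X. c.b.(a.0 + c.X) + (b.(X + X)\{a,b})\{b}) has moves ··a··> q3, ··c··> q0
  q3 = 0 has moves stopped
Executing cbb from P (initial set {p0}):
  [1] c ⇒ {p1}
  [2] b ⇒ {p2}
  [3] b ⇒ {p3}
  P completes σ.
Executing cbb from Q (initial set {q0}):
  [1] c ⇒ {q1}
  [2] b ⇒ {q2}
  [3] b ⇒ no successor for Q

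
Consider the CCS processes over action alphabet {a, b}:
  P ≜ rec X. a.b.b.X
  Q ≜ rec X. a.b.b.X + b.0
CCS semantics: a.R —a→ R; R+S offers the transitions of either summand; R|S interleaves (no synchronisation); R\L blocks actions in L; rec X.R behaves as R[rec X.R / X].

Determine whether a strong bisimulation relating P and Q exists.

LTS(P): 3 reachable states
  s0 = rec X. a.b.b.X :: =a=> s1
  s1 = b.b.(rec X. a.b.b.X) :: =b=> s2
  s2 = b.(rec X. a.b.b.X) :: =b=> s0
LTS(Q): 4 reachable states
  t0 = rec X. a.b.b.X + b.0 :: =a=> t1, =b=> t2
  t1 = b.b.(rec X. a.b.b.X + b.0) :: =b=> t3
  t2 = 0 :: ·
  t3 = b.(rec X. a.b.b.X + b.0) :: =b=> t0
Bisimilarity quotient blocks:
  B0 = {s0}
  B1 = {s1}
  B2 = {s2}
  B3 = {t0}
  B4 = {t2}
  B5 = {t1}
  B6 = {t3}
s0 ∈ B0, t0 ∈ B3 → different blocks

not bisimilar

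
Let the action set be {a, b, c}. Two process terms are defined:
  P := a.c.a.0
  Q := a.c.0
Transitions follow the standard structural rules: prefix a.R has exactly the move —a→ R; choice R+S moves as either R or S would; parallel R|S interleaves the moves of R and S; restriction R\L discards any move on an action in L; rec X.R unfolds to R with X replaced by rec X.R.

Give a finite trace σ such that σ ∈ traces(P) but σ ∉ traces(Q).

aca

P's transition system — 4 states:
  m0 = a.c.a.0 has moves --a--▸ m1
  m1 = c.a.0 has moves --c--▸ m2
  m2 = a.0 has moves --a--▸ m3
  m3 = 0 has moves deadlocked
Q's transition system — 3 states:
  n0 = a.c.0 has moves --a--▸ n1
  n1 = c.0 has moves --c--▸ n2
  n2 = 0 has moves deadlocked
Trace ⟨aca⟩ through P, begin at {m0}:
  after a @ step 1: {m1}
  after c @ step 2: {m2}
  after a @ step 3: {m3}
  P completes σ.
Trace ⟨aca⟩ through Q, begin at {n0}:
  after a @ step 1: {n1}
  after c @ step 2: {n2}
  after a @ step 3: ∅ (Q stuck)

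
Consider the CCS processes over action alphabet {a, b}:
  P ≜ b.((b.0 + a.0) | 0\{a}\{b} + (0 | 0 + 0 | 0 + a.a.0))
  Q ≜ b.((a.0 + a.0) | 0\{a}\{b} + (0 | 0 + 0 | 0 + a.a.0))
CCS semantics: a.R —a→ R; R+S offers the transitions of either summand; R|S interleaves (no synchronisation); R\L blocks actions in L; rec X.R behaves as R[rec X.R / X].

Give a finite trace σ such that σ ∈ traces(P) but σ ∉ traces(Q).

bb

P's transition system — 5 states:
  s0 = b.((b.0 + a.0) | 0\{a}\{b} + (0 | 0 + 0 | 0 + a.a.0)) → -b-> s1
  s1 = (b.0 + a.0) | 0\{a}\{b} + (0 | 0 + 0 | 0 + a.a.0) → -a-> s2, -a-> s3, -b-> s2
  s2 = 0 | 0\{a}\{b} → ·
  s3 = a.0 → -a-> s4
  s4 = 0 → ·
Q's transition system — 5 states:
  t0 = b.((a.0 + a.0) | 0\{a}\{b} + (0 | 0 + 0 | 0 + a.a.0)) → -b-> t1
  t1 = (a.0 + a.0) | 0\{a}\{b} + (0 | 0 + 0 | 0 + a.a.0) → -a-> t2, -a-> t3
  t2 = 0 | 0\{a}\{b} → ·
  t3 = a.0 → -a-> t4
  t4 = 0 → ·
Executing bb from P (initial set {s0}):
  step 1 (b): {s1}
  step 2 (b): {s2}
  P completes σ.
Executing bb from Q (initial set {t0}):
  step 1 (b): {t1}
  step 2 (b): ∅  — Q cannot continue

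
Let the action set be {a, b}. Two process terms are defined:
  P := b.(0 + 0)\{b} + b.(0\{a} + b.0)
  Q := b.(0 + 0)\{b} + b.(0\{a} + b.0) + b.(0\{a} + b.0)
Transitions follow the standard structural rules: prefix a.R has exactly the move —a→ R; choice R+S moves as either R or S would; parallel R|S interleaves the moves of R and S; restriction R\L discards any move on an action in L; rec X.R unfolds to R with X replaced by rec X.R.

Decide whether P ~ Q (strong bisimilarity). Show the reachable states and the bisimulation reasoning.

Reachable graph of P (4 states):
  m0 = b.(0 + 0)\{b} + b.(0\{a} + b.0) → -b-> m1, -b-> m2
  m1 = (0 + 0)\{b} → (no moves)
  m2 = 0\{a} + b.0 → -b-> m3
  m3 = 0 → (no moves)
Reachable graph of Q (4 states):
  n0 = b.(0 + 0)\{b} + b.(0\{a} + b.0) + b.(0\{a} + b.0) → -b-> n1, -b-> n2
  n1 = (0 + 0)\{b} → (no moves)
  n2 = 0\{a} + b.0 → -b-> n3
  n3 = 0 → (no moves)
Partition-refinement fixed point:
  B0 = {m0, n0}
  B1 = {m1, m3, n1, n3}
  B2 = {m2, n2}
m0 ∈ B0, n0 ∈ B0 → same block

bisimilar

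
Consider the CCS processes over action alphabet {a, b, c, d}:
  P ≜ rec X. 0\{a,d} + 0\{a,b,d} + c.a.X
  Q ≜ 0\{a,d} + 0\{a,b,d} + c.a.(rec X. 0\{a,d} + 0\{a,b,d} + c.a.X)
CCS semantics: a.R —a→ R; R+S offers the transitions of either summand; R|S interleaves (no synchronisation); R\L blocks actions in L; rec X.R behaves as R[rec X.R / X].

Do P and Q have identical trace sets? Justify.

trace-equivalent

P's transition system — 2 states:
  m0 = rec X. 0\{a,d} + 0\{a,b,d} + c.a.X | -c-> m1
  m1 = a.(rec X. 0\{a,d} + 0\{a,b,d} + c.a.X) | -a-> m0
Q's transition system — 3 states:
  n0 = 0\{a,d} + 0\{a,b,d} + c.a.(rec X. 0\{a,d} + 0\{a,b,d} + c.a.X) | -c-> n1
  n1 = a.(rec X. 0\{a,d} + 0\{a,b,d} + c.a.X) | -a-> n2
  n2 = rec X. 0\{a,d} + 0\{a,b,d} + c.a.X | -c-> n1
Coarsest stable partition (strong bisimilarity classes):
  B0 = {m0, n0, n2}
  B1 = {m1, n1}
m0 ∈ B0, n0 ∈ B0 → same block
Bisimilar ⇒ trace-equivalent.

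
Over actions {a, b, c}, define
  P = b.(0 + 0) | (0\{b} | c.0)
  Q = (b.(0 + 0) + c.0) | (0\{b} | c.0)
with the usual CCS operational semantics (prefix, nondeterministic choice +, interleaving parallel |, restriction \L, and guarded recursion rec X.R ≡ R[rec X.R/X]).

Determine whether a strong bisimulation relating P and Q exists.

P's transition system — 4 states:
  m0 = b.(0 + 0) | (0\{b} | c.0) | —b→ m1, —c→ m2
  m1 = (0 + 0) | (0\{b} | c.0) | —c→ m3
  m2 = b.(0 + 0) | (0\{b} | 0) | —b→ m3
  m3 = (0 + 0) | (0\{b} | 0) | stopped
Q's transition system — 6 states:
  n0 = (b.(0 + 0) + c.0) | (0\{b} | c.0) | —b→ n1, —c→ n2, —c→ n3
  n1 = (0 + 0) | (0\{b} | c.0) | —c→ n4
  n2 = (b.(0 + 0) + c.0) | (0\{b} | 0) | —b→ n4, —c→ n5
  n3 = 0 | (0\{b} | c.0) | —c→ n5
  n4 = (0 + 0) | (0\{b} | 0) | stopped
  n5 = 0 | (0\{b} | 0) | stopped
Bisimilarity quotient blocks:
  B0 = {m0}
  B1 = {m2}
  B2 = {m3, n4, n5}
  B3 = {m1, n1, n3}
  B4 = {n0}
  B5 = {n2}
m0 ∈ B0, n0 ∈ B4 → different blocks

P ≁ Q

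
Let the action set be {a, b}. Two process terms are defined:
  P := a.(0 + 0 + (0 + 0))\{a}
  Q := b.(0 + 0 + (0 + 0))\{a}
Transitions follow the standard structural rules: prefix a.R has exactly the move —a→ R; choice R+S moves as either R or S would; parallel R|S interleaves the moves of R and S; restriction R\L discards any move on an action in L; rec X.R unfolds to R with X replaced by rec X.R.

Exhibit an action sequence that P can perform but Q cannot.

a

LTS(P): 2 reachable states
  m0 = a.(0 + 0 + (0 + 0))\{a} ⊢ =a=> m1
  m1 = (0 + 0 + (0 + 0))\{a} ⊢ ·
LTS(Q): 2 reachable states
  n0 = b.(0 + 0 + (0 + 0))\{a} ⊢ =b=> n1
  n1 = (0 + 0 + (0 + 0))\{a} ⊢ ·
Run σ = ⟨a⟩ on P: start {m0}
  after a @ step 1: {m1}
  ✓ P
Run σ = ⟨a⟩ on Q: start {n0}
  after a @ step 1: no successor for Q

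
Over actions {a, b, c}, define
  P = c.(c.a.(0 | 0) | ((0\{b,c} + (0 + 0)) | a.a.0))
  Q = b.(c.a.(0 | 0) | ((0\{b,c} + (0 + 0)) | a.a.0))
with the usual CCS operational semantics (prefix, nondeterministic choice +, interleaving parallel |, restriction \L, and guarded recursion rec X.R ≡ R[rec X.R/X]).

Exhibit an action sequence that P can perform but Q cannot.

c

P's transition system — 10 states:
  p0 = c.(c.a.(0 | 0) | ((0\{b,c} + (0 + 0)) | a.a.0)) | -c-> p1
  p1 = c.a.(0 | 0) | ((0\{b,c} + (0 + 0)) | a.a.0) | -a-> p2, -c-> p3
  p2 = c.a.(0 | 0) | ((0\{b,c} + (0 + 0)) | a.0) | -a-> p4, -c-> p5
  p3 = a.(0 | 0) | ((0\{b,c} + (0 + 0)) | a.a.0) | -a-> p5, -a-> p6
  p4 = c.a.(0 | 0) | ((0\{b,c} + (0 + 0)) | 0) | -c-> p7
  p5 = a.(0 | 0) | ((0\{b,c} + (0 + 0)) | a.0) | -a-> p7, -a-> p8
  p6 = 0 | 0 | ((0\{b,c} + (0 + 0)) | a.a.0) | -a-> p8
  p7 = a.(0 | 0) | ((0\{b,c} + (0 + 0)) | 0) | -a-> p9
  p8 = 0 | 0 | ((0\{b,c} + (0 + 0)) | a.0) | -a-> p9
  p9 = 0 | 0 | ((0\{b,c} + (0 + 0)) | 0) | ∅
Q's transition system — 10 states:
  q0 = b.(c.a.(0 | 0) | ((0\{b,c} + (0 + 0)) | a.a.0)) | -b-> q1
  q1 = c.a.(0 | 0) | ((0\{b,c} + (0 + 0)) | a.a.0) | -a-> q2, -c-> q3
  q2 = c.a.(0 | 0) | ((0\{b,c} + (0 + 0)) | a.0) | -a-> q4, -c-> q5
  q3 = a.(0 | 0) | ((0\{b,c} + (0 + 0)) | a.a.0) | -a-> q5, -a-> q6
  q4 = c.a.(0 | 0) | ((0\{b,c} + (0 + 0)) | 0) | -c-> q7
  q5 = a.(0 | 0) | ((0\{b,c} + (0 + 0)) | a.0) | -a-> q7, -a-> q8
  q6 = 0 | 0 | ((0\{b,c} + (0 + 0)) | a.a.0) | -a-> q8
  q7 = a.(0 | 0) | ((0\{b,c} + (0 + 0)) | 0) | -a-> q9
  q8 = 0 | 0 | ((0\{b,c} + (0 + 0)) | a.0) | -a-> q9
  q9 = 0 | 0 | ((0\{b,c} + (0 + 0)) | 0) | ∅
Trace ⟨c⟩ through P, begin at {p0}:
  [1] c ⇒ {p1}
  ✓ P
Trace ⟨c⟩ through Q, begin at {q0}:
  [1] c ⇒ ∅ (Q stuck)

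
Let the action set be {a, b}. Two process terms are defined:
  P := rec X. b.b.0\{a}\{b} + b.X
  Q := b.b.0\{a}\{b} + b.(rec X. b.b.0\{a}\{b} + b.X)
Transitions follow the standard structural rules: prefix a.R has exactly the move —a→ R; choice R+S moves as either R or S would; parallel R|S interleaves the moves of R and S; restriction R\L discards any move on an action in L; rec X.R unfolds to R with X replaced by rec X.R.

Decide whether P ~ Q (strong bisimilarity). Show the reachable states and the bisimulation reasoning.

bisimilar

P's transition system — 3 states:
  u0 = rec X. b.b.0\{a}\{b} + b.X ⊢ ··b··> u0, ··b··> u1
  u1 = b.0\{a}\{b} ⊢ ··b··> u2
  u2 = 0\{a}\{b} ⊢ ∅
Q's transition system — 4 states:
  v0 = b.b.0\{a}\{b} + b.(rec X. b.b.0\{a}\{b} + b.X) ⊢ ··b··> v1, ··b··> v2
  v1 = b.0\{a}\{b} ⊢ ··b··> v3
  v2 = rec X. b.b.0\{a}\{b} + b.X ⊢ ··b··> v1, ··b··> v2
  v3 = 0\{a}\{b} ⊢ ∅
Bisimilarity quotient blocks:
  B0 = {u0, v0, v2}
  B1 = {u1, v1}
  B2 = {u2, v3}
u0 ∈ B0, v0 ∈ B0 → same block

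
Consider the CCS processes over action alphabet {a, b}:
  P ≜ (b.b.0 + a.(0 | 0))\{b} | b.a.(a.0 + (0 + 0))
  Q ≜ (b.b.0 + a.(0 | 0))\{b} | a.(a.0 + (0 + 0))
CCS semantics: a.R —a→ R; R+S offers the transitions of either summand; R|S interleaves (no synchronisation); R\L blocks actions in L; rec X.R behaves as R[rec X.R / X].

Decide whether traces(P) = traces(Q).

P's transition system — 8 states:
  m0 = (b.b.0 + a.(0 | 0))\{b} | b.a.(a.0 + (0 + 0)) :: =a=> m1, =b=> m2
  m1 = (0 | 0)\{b} | b.a.(a.0 + (0 + 0)) :: =b=> m3
  m2 = (b.b.0 + a.(0 | 0))\{b} | a.(a.0 + (0 + 0)) :: =a=> m3, =a=> m4
  m3 = (0 | 0)\{b} | a.(a.0 + (0 + 0)) :: =a=> m5
  m4 = (b.b.0 + a.(0 | 0))\{b} | (a.0 + (0 + 0)) :: =a=> m5, =a=> m6
  m5 = (0 | 0)\{b} | (a.0 + (0 + 0)) :: =a=> m7
  m6 = (b.b.0 + a.(0 | 0))\{b} | 0 :: =a=> m7
  m7 = (0 | 0)\{b} | 0 :: (no moves)
Q's transition system — 6 states:
  n0 = (b.b.0 + a.(0 | 0))\{b} | a.(a.0 + (0 + 0)) :: =a=> n1, =a=> n2
  n1 = (0 | 0)\{b} | a.(a.0 + (0 + 0)) :: =a=> n3
  n2 = (b.b.0 + a.(0 | 0))\{b} | (a.0 + (0 + 0)) :: =a=> n3, =a=> n4
  n3 = (0 | 0)\{b} | (a.0 + (0 + 0)) :: =a=> n5
  n4 = (b.b.0 + a.(0 | 0))\{b} | 0 :: =a=> n5
  n5 = (0 | 0)\{b} | 0 :: (no moves)
Executing b from P (initial set {m0}):
  step 1 (b): {m2}
  — P admits the full trace.
Executing b from Q (initial set {n0}):
  step 1 (b): ∅ (Q stuck)

NO — witness ⟨b⟩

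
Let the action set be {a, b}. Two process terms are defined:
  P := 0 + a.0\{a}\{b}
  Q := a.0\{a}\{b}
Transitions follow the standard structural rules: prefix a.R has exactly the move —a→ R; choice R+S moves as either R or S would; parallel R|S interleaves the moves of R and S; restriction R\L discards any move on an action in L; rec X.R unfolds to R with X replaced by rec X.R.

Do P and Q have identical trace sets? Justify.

P's transition system — 2 states:
  p0 = 0 + a.0\{a}\{b} → --a--▸ p1
  p1 = 0\{a}\{b} → ·
Q's transition system — 2 states:
  q0 = a.0\{a}\{b} → --a--▸ q1
  q1 = 0\{a}\{b} → ·
Bisimilarity quotient blocks:
  B0 = {p0, q0}
  B1 = {p1, q1}
p0 ∈ B0, q0 ∈ B0 → same block
Bisimilar ⇒ trace-equivalent.

trace-equivalent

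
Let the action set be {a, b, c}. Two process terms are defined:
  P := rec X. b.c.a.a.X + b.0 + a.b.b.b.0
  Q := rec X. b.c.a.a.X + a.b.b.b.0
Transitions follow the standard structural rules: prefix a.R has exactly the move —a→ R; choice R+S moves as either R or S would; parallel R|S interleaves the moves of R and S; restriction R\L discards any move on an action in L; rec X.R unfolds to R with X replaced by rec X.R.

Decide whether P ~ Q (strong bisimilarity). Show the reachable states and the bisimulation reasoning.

P ≁ Q

Reachable graph of P (8 states):
  u0 = rec X. b.c.a.a.X + b.0 + a.b.b.b.0 | -a-> u1, -b-> u2, -b-> u3
  u1 = b.b.b.0 | -b-> u4
  u2 = 0 | stopped
  u3 = c.a.a.(rec X. b.c.a.a.X + b.0 + a.b.b.b.0) | -c-> u5
  u4 = b.b.0 | -b-> u6
  u5 = a.a.(rec X. b.c.a.a.X + b.0 + a.b.b.b.0) | -a-> u7
  u6 = b.0 | -b-> u2
  u7 = a.(rec X. b.c.a.a.X + b.0 + a.b.b.b.0) | -a-> u0
Reachable graph of Q (8 states):
  v0 = rec X. b.c.a.a.X + a.b.b.b.0 | -a-> v1, -b-> v2
  v1 = b.b.b.0 | -b-> v3
  v2 = c.a.a.(rec X. b.c.a.a.X + a.b.b.b.0) | -c-> v4
  v3 = b.b.0 | -b-> v5
  v4 = a.a.(rec X. b.c.a.a.X + a.b.b.b.0) | -a-> v6
  v5 = b.0 | -b-> v7
  v6 = a.(rec X. b.c.a.a.X + a.b.b.b.0) | -a-> v0
  v7 = 0 | stopped
Bisimilarity quotient blocks:
  B0 = {u0}
  B1 = {u1, v1}
  B2 = {u4, v3}
  B3 = {u6, v5}
  B4 = {u2, v7}
  B5 = {u3}
  B6 = {u5}
  B7 = {u7}
  B8 = {v0}
  B9 = {v2}
  B10 = {v4}
  B11 = {v6}
u0 ∈ B0, v0 ∈ B8 → different blocks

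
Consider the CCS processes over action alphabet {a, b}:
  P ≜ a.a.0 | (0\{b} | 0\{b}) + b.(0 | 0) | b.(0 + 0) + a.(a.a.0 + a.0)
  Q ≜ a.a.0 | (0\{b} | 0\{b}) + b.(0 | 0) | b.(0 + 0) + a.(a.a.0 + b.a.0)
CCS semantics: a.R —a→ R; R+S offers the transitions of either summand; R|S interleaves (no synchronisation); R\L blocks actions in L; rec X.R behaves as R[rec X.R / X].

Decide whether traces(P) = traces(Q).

traces(P) ≠ traces(Q) — witness ⟨ab⟩

P's transition system — 9 states:
  m0 = a.a.0 | (0\{b} | 0\{b}) + b.(0 | 0) | b.(0 + 0) + a.(a.a.0 + a.0) → --a--▸ m1, --a--▸ m2, --b--▸ m3, --b--▸ m4
  m1 = a.0 | (0\{b} | 0\{b}) → --a--▸ m5
  m2 = a.a.0 + a.0 → --a--▸ m6, --a--▸ m7
  m3 = 0 | 0 | b.(0 + 0) → --b--▸ m8
  m4 = b.(0 | 0) | (0 + 0) → --b--▸ m8
  m5 = 0 | (0\{b} | 0\{b}) → stopped
  m6 = 0 → stopped
  m7 = a.0 → --a--▸ m6
  m8 = 0 | 0 | (0 + 0) → stopped
Q's transition system — 9 states:
  n0 = a.a.0 | (0\{b} | 0\{b}) + b.(0 | 0) | b.(0 + 0) + a.(a.a.0 + b.a.0) → --a--▸ n1, --a--▸ n2, --b--▸ n3, --b--▸ n4
  n1 = a.0 | (0\{b} | 0\{b}) → --a--▸ n5
  n2 = a.a.0 + b.a.0 → --a--▸ n6, --b--▸ n6
  n3 = 0 | 0 | b.(0 + 0) → --b--▸ n7
  n4 = b.(0 | 0) | (0 + 0) → --b--▸ n7
  n5 = 0 | (0\{b} | 0\{b}) → stopped
  n6 = a.0 → --a--▸ n8
  n7 = 0 | 0 | (0 + 0) → stopped
  n8 = 0 → stopped
Trace ⟨ab⟩ through Q, begin at {n0}:
  step 1 (a): {n1, n2}
  step 2 (b): {n6}
  Q completes σ.
Trace ⟨ab⟩ through P, begin at {m0}:
  step 1 (a): {m1, m2}
  step 2 (b): no successor for P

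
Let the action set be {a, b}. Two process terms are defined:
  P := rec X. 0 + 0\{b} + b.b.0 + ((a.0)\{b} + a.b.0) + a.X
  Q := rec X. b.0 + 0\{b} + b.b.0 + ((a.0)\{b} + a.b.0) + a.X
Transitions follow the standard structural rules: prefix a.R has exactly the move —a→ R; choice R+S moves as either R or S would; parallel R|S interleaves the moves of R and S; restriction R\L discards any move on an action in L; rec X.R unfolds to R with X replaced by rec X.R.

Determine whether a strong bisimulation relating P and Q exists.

Reachable graph of P (4 states):
  m0 = rec X. 0 + 0\{b} + b.b.0 + ((a.0)\{b} + a.b.0) + a.X :: -a-> m0, -a-> m1, -a-> m2, -b-> m2
  m1 = 0\{b} :: (no moves)
  m2 = b.0 :: -b-> m3
  m3 = 0 :: (no moves)
Reachable graph of Q (4 states):
  n0 = rec X. b.0 + 0\{b} + b.b.0 + ((a.0)\{b} + a.b.0) + a.X :: -a-> n0, -a-> n1, -a-> n2, -b-> n2, -b-> n3
  n1 = 0\{b} :: (no moves)
  n2 = b.0 :: -b-> n3
  n3 = 0 :: (no moves)
Bisimilarity quotient blocks:
  B0 = {m0}
  B1 = {m2, n2}
  B2 = {m1, m3, n1, n3}
  B3 = {n0}
m0 ∈ B0, n0 ∈ B3 → different blocks

NO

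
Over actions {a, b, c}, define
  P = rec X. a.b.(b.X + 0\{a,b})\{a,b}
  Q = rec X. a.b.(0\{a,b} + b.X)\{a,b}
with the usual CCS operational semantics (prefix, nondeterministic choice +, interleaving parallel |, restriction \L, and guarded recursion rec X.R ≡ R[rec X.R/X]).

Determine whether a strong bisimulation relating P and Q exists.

YES

LTS(P): 3 reachable states
  p0 = rec X. a.b.(b.X + 0\{a,b})\{a,b} :: —a→ p1
  p1 = b.(b.(rec X. a.b.(b.X + 0\{a,b})\{a,b}) + 0\{a,b})\{a,b} :: —b→ p2
  p2 = (b.(rec X. a.b.(b.X + 0\{a,b})\{a,b}) + 0\{a,b})\{a,b} :: ·
LTS(Q): 3 reachable states
  q0 = rec X. a.b.(0\{a,b} + b.X)\{a,b} :: —a→ q1
  q1 = b.(0\{a,b} + b.(rec X. a.b.(0\{a,b} + b.X)\{a,b}))\{a,b} :: —b→ q2
  q2 = (0\{a,b} + b.(rec X. a.b.(0\{a,b} + b.X)\{a,b}))\{a,b} :: ·
Bisimilarity quotient blocks:
  B0 = {p0, q0}
  B1 = {p1, q1}
  B2 = {p2, q2}
p0 ∈ B0, q0 ∈ B0 → same block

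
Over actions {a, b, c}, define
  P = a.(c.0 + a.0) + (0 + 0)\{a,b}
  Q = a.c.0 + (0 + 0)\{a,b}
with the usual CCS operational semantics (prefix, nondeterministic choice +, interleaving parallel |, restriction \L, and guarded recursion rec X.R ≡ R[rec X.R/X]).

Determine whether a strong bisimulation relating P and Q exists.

not bisimilar

P's transition system — 3 states:
  p0 = a.(c.0 + a.0) + (0 + 0)\{a,b} ⊢ =a=> p1
  p1 = c.0 + a.0 ⊢ =a=> p2, =c=> p2
  p2 = 0 ⊢ stopped
Q's transition system — 3 states:
  q0 = a.c.0 + (0 + 0)\{a,b} ⊢ =a=> q1
  q1 = c.0 ⊢ =c=> q2
  q2 = 0 ⊢ stopped
Coarsest stable partition (strong bisimilarity classes):
  B0 = {p0}
  B1 = {p1}
  B2 = {p2, q2}
  B3 = {q0}
  B4 = {q1}
p0 ∈ B0, q0 ∈ B3 → different blocks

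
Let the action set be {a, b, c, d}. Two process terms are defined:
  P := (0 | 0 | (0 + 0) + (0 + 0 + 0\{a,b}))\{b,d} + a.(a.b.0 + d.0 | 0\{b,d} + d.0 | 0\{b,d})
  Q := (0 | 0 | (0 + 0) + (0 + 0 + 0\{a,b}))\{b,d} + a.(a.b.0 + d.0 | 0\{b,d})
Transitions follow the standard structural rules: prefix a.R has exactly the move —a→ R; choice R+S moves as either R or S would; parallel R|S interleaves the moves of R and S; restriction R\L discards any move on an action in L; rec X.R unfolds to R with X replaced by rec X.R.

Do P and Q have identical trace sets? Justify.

YES

Reachable graph of P (5 states):
  p0 = (0 | 0 | (0 + 0) + (0 + 0 + 0\{a,b}))\{b,d} + a.(a.b.0 + d.0 | 0\{b,d} + d.0 | 0\{b,d}) has moves --a--▸ p1
  p1 = a.b.0 + d.0 | 0\{b,d} + d.0 | 0\{b,d} has moves --a--▸ p2, --d--▸ p3
  p2 = b.0 has moves --b--▸ p4
  p3 = 0 | 0\{b,d} has moves deadlocked
  p4 = 0 has moves deadlocked
Reachable graph of Q (5 states):
  q0 = (0 | 0 | (0 + 0) + (0 + 0 + 0\{a,b}))\{b,d} + a.(a.b.0 + d.0 | 0\{b,d}) has moves --a--▸ q1
  q1 = a.b.0 + d.0 | 0\{b,d} has moves --a--▸ q2, --d--▸ q3
  q2 = b.0 has moves --b--▸ q4
  q3 = 0 | 0\{b,d} has moves deadlocked
  q4 = 0 has moves deadlocked
Bisimilarity quotient blocks:
  B0 = {p0, q0}
  B1 = {p1, q1}
  B2 = {p3, p4, q3, q4}
  B3 = {p2, q2}
p0 ∈ B0, q0 ∈ B0 → same block
Bisimilar ⇒ trace-equivalent.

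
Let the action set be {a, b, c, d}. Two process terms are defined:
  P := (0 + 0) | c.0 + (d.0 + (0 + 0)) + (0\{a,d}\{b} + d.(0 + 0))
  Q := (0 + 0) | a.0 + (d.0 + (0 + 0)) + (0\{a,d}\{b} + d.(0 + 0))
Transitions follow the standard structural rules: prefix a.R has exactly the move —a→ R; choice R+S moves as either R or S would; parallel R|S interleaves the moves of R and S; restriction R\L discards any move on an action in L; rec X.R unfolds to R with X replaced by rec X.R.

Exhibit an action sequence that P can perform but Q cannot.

P's transition system — 4 states:
  u0 = (0 + 0) | c.0 + (d.0 + (0 + 0)) + (0\{a,d}\{b} + d.(0 + 0)) → -c-> u1, -d-> u2, -d-> u3
  u1 = (0 + 0) | 0 → (no moves)
  u2 = 0 → (no moves)
  u3 = 0 + 0 → (no moves)
Q's transition system — 4 states:
  v0 = (0 + 0) | a.0 + (d.0 + (0 + 0)) + (0\{a,d}\{b} + d.(0 + 0)) → -a-> v1, -d-> v2, -d-> v3
  v1 = (0 + 0) | 0 → (no moves)
  v2 = 0 → (no moves)
  v3 = 0 + 0 → (no moves)
Trace ⟨c⟩ through P, begin at {u0}:
  [1] c ⇒ {u1}
  P completes σ.
Trace ⟨c⟩ through Q, begin at {v0}:
  [1] c ⇒ ∅  — Q cannot continue

c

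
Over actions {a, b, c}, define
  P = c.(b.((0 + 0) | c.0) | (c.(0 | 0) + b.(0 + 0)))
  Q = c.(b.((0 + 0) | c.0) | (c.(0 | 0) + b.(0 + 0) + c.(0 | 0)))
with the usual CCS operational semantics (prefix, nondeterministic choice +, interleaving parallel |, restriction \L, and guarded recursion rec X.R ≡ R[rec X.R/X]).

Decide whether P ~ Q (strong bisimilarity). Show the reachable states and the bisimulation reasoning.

LTS(P): 10 reachable states
  u0 = c.(b.((0 + 0) | c.0) | (c.(0 | 0) + b.(0 + 0))) has moves -c-> u1
  u1 = b.((0 + 0) | c.0) | (c.(0 | 0) + b.(0 + 0)) has moves -b-> u2, -b-> u3, -c-> u4
  u2 = (0 + 0) | c.0 | (c.(0 | 0) + b.(0 + 0)) has moves -b-> u5, -c-> u6, -c-> u7
  u3 = b.((0 + 0) | c.0) | (0 + 0) has moves -b-> u5
  u4 = b.((0 + 0) | c.0) | (0 | 0) has moves -b-> u7
  u5 = (0 + 0) | c.0 | (0 + 0) has moves -c-> u8
  u6 = (0 + 0) | 0 | (c.(0 | 0) + b.(0 + 0)) has moves -b-> u8, -c-> u9
  u7 = (0 + 0) | c.0 | (0 | 0) has moves -c-> u9
  u8 = (0 + 0) | 0 | (0 + 0) has moves stopped
  u9 = (0 + 0) | 0 | (0 | 0) has moves stopped
LTS(Q): 10 reachable states
  v0 = c.(b.((0 + 0) | c.0) | (c.(0 | 0) + b.(0 + 0) + c.(0 | 0))) has moves -c-> v1
  v1 = b.((0 + 0) | c.0) | (c.(0 | 0) + b.(0 + 0) + c.(0 | 0)) has moves -b-> v2, -b-> v3, -c-> v4
  v2 = (0 + 0) | c.0 | (c.(0 | 0) + b.(0 + 0) + c.(0 | 0)) has moves -b-> v5, -c-> v6, -c-> v7
  v3 = b.((0 + 0) | c.0) | (0 + 0) has moves -b-> v5
  v4 = b.((0 + 0) | c.0) | (0 | 0) has moves -b-> v7
  v5 = (0 + 0) | c.0 | (0 + 0) has moves -c-> v8
  v6 = (0 + 0) | 0 | (c.(0 | 0) + b.(0 + 0) + c.(0 | 0)) has moves -b-> v8, -c-> v9
  v7 = (0 + 0) | c.0 | (0 | 0) has moves -c-> v9
  v8 = (0 + 0) | 0 | (0 + 0) has moves stopped
  v9 = (0 + 0) | 0 | (0 | 0) has moves stopped
Partition-refinement fixed point:
  B0 = {u0, v0}
  B1 = {u1, v1}
  B2 = {u2, v2}
  B3 = {u5, u7, v5, v7}
  B4 = {u8, u9, v8, v9}
  B5 = {u6, v6}
  B6 = {u3, u4, v3, v4}
u0 ∈ B0, v0 ∈ B0 → same block

bisimilar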